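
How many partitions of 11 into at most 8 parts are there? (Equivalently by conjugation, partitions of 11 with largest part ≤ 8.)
p(11, parts ≤ 8) = 52

Partitions of 11 with all parts ≤ 8: 8+3, 8+2+1, 8+1+1+1, 7+4, 7+3+1, 7+2+2, 7+2+1+1, 7+1+1+1+1, 6+5, 6+4+1, 6+3+2, 6+3+1+1, 6+2+2+1, 6+2+1+1+1, 6+1+1+1+1+1, 5+5+1, 5+4+2, 5+4+1+1, 5+3+3, 5+3+2+1, 5+3+1+1+1, 5+2+2+2, 5+2+2+1+1, 5+2+1+1+1+1, 5+1+1+1+1+1+1, 4+4+3, 4+4+2+1, 4+4+1+1+1, 4+3+3+1, 4+3+2+2, … (52 total). Count = 52.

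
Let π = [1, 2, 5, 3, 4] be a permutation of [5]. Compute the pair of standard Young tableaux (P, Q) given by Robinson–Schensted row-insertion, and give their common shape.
P = [1, 2, 3, 4] / [5];  Q = [1, 2, 3, 5] / [4];  common shape = (4, 1)

Row-insert the values π_1, π_2, … into P one at a time, bumping the leftmost entry strictly greater than the inserted value down to the next row. The recording tableau Q records, in position (i, j), the step at which that cell was added to P.
  Insert 1 (step 1): P = [1];  Q = [1]
  Insert 2 (step 2): P = [1, 2];  Q = [1, 2]
  Insert 5 (step 3): P = [1, 2, 5];  Q = [1, 2, 3]
  Insert 3 (step 4): P = [1, 2, 3] / [5];  Q = [1, 2, 3] / [4]
  Insert 4 (step 5): P = [1, 2, 3, 4] / [5];  Q = [1, 2, 3, 5] / [4]
Final shape: (4, 1).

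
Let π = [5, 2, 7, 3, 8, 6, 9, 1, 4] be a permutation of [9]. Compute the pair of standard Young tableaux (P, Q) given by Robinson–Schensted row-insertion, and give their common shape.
P = [1, 3, 4, 9] / [2, 6, 8] / [5, 7];  Q = [1, 3, 5, 7] / [2, 4, 6] / [8, 9];  common shape = (4, 3, 2)

Row-insert the values π_1, π_2, … into P one at a time, bumping the leftmost entry strictly greater than the inserted value down to the next row. The recording tableau Q records, in position (i, j), the step at which that cell was added to P.
  Insert 5 (step 1): P = [5];  Q = [1]
  Insert 2 (step 2): P = [2] / [5];  Q = [1] / [2]
  Insert 7 (step 3): P = [2, 7] / [5];  Q = [1, 3] / [2]
  Insert 3 (step 4): P = [2, 3] / [5, 7];  Q = [1, 3] / [2, 4]
  Insert 8 (step 5): P = [2, 3, 8] / [5, 7];  Q = [1, 3, 5] / [2, 4]
  Insert 6 (step 6): P = [2, 3, 6] / [5, 7, 8];  Q = [1, 3, 5] / [2, 4, 6]
  Insert 9 (step 7): P = [2, 3, 6, 9] / [5, 7, 8];  Q = [1, 3, 5, 7] / [2, 4, 6]
  Insert 1 (step 8): P = [1, 3, 6, 9] / [2, 7, 8] / [5];  Q = [1, 3, 5, 7] / [2, 4, 6] / [8]
  Insert 4 (step 9): P = [1, 3, 4, 9] / [2, 6, 8] / [5, 7];  Q = [1, 3, 5, 7] / [2, 4, 6] / [8, 9]
Final shape: (4, 3, 2).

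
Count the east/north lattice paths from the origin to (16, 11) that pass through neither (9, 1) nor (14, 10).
Number of paths = 7019707

Inclusion–exclusion. Total paths: C(27, 16) = 13037895. Through P₁: C(10, 9)·C(17, 7) = 194480. Through P₂: C(24, 14)·C(3, 2) = 5883768. Since P₁ is strictly southwest of P₂, a monotone path through both must visit P₁ then P₂; paths through both = C(10, 9)·C(14, 5)·C(3, 2) = 60060. Avoid both = 13037895 − 194480 − 5883768 + 60060 = 7019707.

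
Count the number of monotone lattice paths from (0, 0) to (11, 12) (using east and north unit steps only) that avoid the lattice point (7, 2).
Number of paths = 1316042

Total paths from (0, 0) to (11, 12): C(23, 11) = 1352078. Paths through (7, 2): (paths (0, 0) → (7, 2)) × (paths (7, 2) → (11, 12)) = C(9, 7) · C(14, 4) = 36 · 1001 = 36036. Avoidance count = 1352078 − 36036 = 1316042.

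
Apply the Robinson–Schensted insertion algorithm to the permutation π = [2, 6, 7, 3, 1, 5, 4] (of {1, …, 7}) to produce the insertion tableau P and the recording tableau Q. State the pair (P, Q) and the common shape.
P = [1, 3, 4] / [2, 5] / [6, 7];  Q = [1, 2, 3] / [4, 6] / [5, 7];  common shape = (3, 2, 2)

Row-insert the values π_1, π_2, … into P one at a time, bumping the leftmost entry strictly greater than the inserted value down to the next row. The recording tableau Q records, in position (i, j), the step at which that cell was added to P.
  Insert 2 (step 1): P = [2];  Q = [1]
  Insert 6 (step 2): P = [2, 6];  Q = [1, 2]
  Insert 7 (step 3): P = [2, 6, 7];  Q = [1, 2, 3]
  Insert 3 (step 4): P = [2, 3, 7] / [6];  Q = [1, 2, 3] / [4]
  Insert 1 (step 5): P = [1, 3, 7] / [2] / [6];  Q = [1, 2, 3] / [4] / [5]
  Insert 5 (step 6): P = [1, 3, 5] / [2, 7] / [6];  Q = [1, 2, 3] / [4, 6] / [5]
  Insert 4 (step 7): P = [1, 3, 4] / [2, 5] / [6, 7];  Q = [1, 2, 3] / [4, 6] / [5, 7]
Final shape: (3, 2, 2).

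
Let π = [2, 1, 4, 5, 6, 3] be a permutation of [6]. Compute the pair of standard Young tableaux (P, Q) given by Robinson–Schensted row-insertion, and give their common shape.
P = [1, 3, 5, 6] / [2, 4];  Q = [1, 3, 4, 5] / [2, 6];  common shape = (4, 2)

Row-insert the values π_1, π_2, … into P one at a time, bumping the leftmost entry strictly greater than the inserted value down to the next row. The recording tableau Q records, in position (i, j), the step at which that cell was added to P.
  Insert 2 (step 1): P = [2];  Q = [1]
  Insert 1 (step 2): P = [1] / [2];  Q = [1] / [2]
  Insert 4 (step 3): P = [1, 4] / [2];  Q = [1, 3] / [2]
  Insert 5 (step 4): P = [1, 4, 5] / [2];  Q = [1, 3, 4] / [2]
  Insert 6 (step 5): P = [1, 4, 5, 6] / [2];  Q = [1, 3, 4, 5] / [2]
  Insert 3 (step 6): P = [1, 3, 5, 6] / [2, 4];  Q = [1, 3, 4, 5] / [2, 6]
Final shape: (4, 2).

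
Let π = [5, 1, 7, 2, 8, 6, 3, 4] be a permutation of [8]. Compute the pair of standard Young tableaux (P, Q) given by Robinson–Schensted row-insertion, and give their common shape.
P = [1, 2, 3, 4] / [5, 6, 8] / [7];  Q = [1, 3, 5, 8] / [2, 4, 6] / [7];  common shape = (4, 3, 1)

Row-insert the values π_1, π_2, … into P one at a time, bumping the leftmost entry strictly greater than the inserted value down to the next row. The recording tableau Q records, in position (i, j), the step at which that cell was added to P.
  Insert 5 (step 1): P = [5];  Q = [1]
  Insert 1 (step 2): P = [1] / [5];  Q = [1] / [2]
  Insert 7 (step 3): P = [1, 7] / [5];  Q = [1, 3] / [2]
  Insert 2 (step 4): P = [1, 2] / [5, 7];  Q = [1, 3] / [2, 4]
  Insert 8 (step 5): P = [1, 2, 8] / [5, 7];  Q = [1, 3, 5] / [2, 4]
  Insert 6 (step 6): P = [1, 2, 6] / [5, 7, 8];  Q = [1, 3, 5] / [2, 4, 6]
  Insert 3 (step 7): P = [1, 2, 3] / [5, 6, 8] / [7];  Q = [1, 3, 5] / [2, 4, 6] / [7]
  Insert 4 (step 8): P = [1, 2, 3, 4] / [5, 6, 8] / [7];  Q = [1, 3, 5, 8] / [2, 4, 6] / [7]
Final shape: (4, 3, 1).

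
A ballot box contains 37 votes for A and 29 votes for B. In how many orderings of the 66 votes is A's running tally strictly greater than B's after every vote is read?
Strict-lead orderings = 542181316264981120

Total orderings of the 66 votes with 37 for A: C(66, 37) = 4472995859186094240. By the Bertrand ballot formula (Cycle Lemma / reflection principle), the number of orderings in which A is strictly ahead of B throughout is (p − q)/(p + q) · C(p + q, p) = (37 − 29)/(37 + 29) · 4472995859186094240 = 542181316264981120.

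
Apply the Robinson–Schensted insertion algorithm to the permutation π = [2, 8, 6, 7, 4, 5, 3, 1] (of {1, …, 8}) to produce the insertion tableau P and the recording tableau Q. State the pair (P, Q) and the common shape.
P = [1, 3, 5] / [2, 7] / [4] / [6] / [8];  Q = [1, 2, 4] / [3, 6] / [5] / [7] / [8];  common shape = (3, 2, 1, 1, 1)

Row-insert the values π_1, π_2, … into P one at a time, bumping the leftmost entry strictly greater than the inserted value down to the next row. The recording tableau Q records, in position (i, j), the step at which that cell was added to P.
  Insert 2 (step 1): P = [2];  Q = [1]
  Insert 8 (step 2): P = [2, 8];  Q = [1, 2]
  Insert 6 (step 3): P = [2, 6] / [8];  Q = [1, 2] / [3]
  Insert 7 (step 4): P = [2, 6, 7] / [8];  Q = [1, 2, 4] / [3]
  Insert 4 (step 5): P = [2, 4, 7] / [6] / [8];  Q = [1, 2, 4] / [3] / [5]
  Insert 5 (step 6): P = [2, 4, 5] / [6, 7] / [8];  Q = [1, 2, 4] / [3, 6] / [5]
  Insert 3 (step 7): P = [2, 3, 5] / [4, 7] / [6] / [8];  Q = [1, 2, 4] / [3, 6] / [5] / [7]
  Insert 1 (step 8): P = [1, 3, 5] / [2, 7] / [4] / [6] / [8];  Q = [1, 2, 4] / [3, 6] / [5] / [7] / [8]
Final shape: (3, 2, 1, 1, 1).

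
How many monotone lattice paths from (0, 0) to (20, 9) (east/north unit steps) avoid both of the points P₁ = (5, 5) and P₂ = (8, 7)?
Number of paths = 8681988

Inclusion–exclusion. Total paths: C(29, 20) = 10015005. Through P₁: C(10, 5)·C(19, 15) = 976752. Through P₂: C(15, 8)·C(14, 12) = 585585. Since P₁ is strictly southwest of P₂, a monotone path through both must visit P₁ then P₂; paths through both = C(10, 5)·C(5, 3)·C(14, 12) = 229320. Avoid both = 10015005 − 976752 − 585585 + 229320 = 8681988.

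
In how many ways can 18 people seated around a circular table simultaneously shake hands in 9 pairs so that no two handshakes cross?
C_9 = 4862

These noncrossing handshakes are counted by the Catalan number C_n = (1/(n + 1)) · C(2n, n). For n = 9: C_9 = (1/10) · C(18, 9) = 48620/10 = 4862.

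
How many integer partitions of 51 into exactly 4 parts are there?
p(51, 4 parts) = 972

Partitions of n into exactly k parts are in bijection with partitions of n − k into at most k parts (subtract 1 from each part). So p(51, exactly 4) = p(47, parts ≤ 4). Computing via the recurrence p(m, j) = p(m, j−1) + p(m−j, j) gives 972.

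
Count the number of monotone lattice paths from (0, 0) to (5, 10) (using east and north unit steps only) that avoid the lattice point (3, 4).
Number of paths = 2023

Total paths from (0, 0) to (5, 10): C(15, 5) = 3003. Paths through (3, 4): (paths (0, 0) → (3, 4)) × (paths (3, 4) → (5, 10)) = C(7, 3) · C(8, 2) = 35 · 28 = 980. Avoidance count = 3003 − 980 = 2023.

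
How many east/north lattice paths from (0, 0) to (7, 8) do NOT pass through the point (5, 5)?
Number of paths = 3915

Total paths from (0, 0) to (7, 8): C(15, 7) = 6435. Paths through (5, 5): (paths (0, 0) → (5, 5)) × (paths (5, 5) → (7, 8)) = C(10, 5) · C(5, 2) = 252 · 10 = 2520. Avoidance count = 6435 − 2520 = 3915.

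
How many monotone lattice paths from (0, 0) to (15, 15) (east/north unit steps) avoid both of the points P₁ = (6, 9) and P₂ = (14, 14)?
Number of paths = 62717165

Inclusion–exclusion. Total paths: C(30, 15) = 155117520. Through P₁: C(15, 6)·C(15, 9) = 25050025. Through P₂: C(28, 14)·C(2, 1) = 80233200. Since P₁ is strictly southwest of P₂, a monotone path through both must visit P₁ then P₂; paths through both = C(15, 6)·C(13, 8)·C(2, 1) = 12882870. Avoid both = 155117520 − 25050025 − 80233200 + 12882870 = 62717165.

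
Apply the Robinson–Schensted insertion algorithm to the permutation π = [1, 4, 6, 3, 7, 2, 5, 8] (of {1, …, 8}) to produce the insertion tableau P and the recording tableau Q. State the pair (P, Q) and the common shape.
P = [1, 2, 5, 7, 8] / [3, 6] / [4];  Q = [1, 2, 3, 5, 8] / [4, 7] / [6];  common shape = (5, 2, 1)

Row-insert the values π_1, π_2, … into P one at a time, bumping the leftmost entry strictly greater than the inserted value down to the next row. The recording tableau Q records, in position (i, j), the step at which that cell was added to P.
  Insert 1 (step 1): P = [1];  Q = [1]
  Insert 4 (step 2): P = [1, 4];  Q = [1, 2]
  Insert 6 (step 3): P = [1, 4, 6];  Q = [1, 2, 3]
  Insert 3 (step 4): P = [1, 3, 6] / [4];  Q = [1, 2, 3] / [4]
  Insert 7 (step 5): P = [1, 3, 6, 7] / [4];  Q = [1, 2, 3, 5] / [4]
  Insert 2 (step 6): P = [1, 2, 6, 7] / [3] / [4];  Q = [1, 2, 3, 5] / [4] / [6]
  Insert 5 (step 7): P = [1, 2, 5, 7] / [3, 6] / [4];  Q = [1, 2, 3, 5] / [4, 7] / [6]
  Insert 8 (step 8): P = [1, 2, 5, 7, 8] / [3, 6] / [4];  Q = [1, 2, 3, 5, 8] / [4, 7] / [6]
Final shape: (5, 2, 1).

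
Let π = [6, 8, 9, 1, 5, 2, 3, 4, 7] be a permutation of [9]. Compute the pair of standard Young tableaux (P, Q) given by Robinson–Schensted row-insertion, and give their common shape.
P = [1, 2, 3, 4, 7] / [5, 8, 9] / [6];  Q = [1, 2, 3, 8, 9] / [4, 5, 7] / [6];  common shape = (5, 3, 1)

Row-insert the values π_1, π_2, … into P one at a time, bumping the leftmost entry strictly greater than the inserted value down to the next row. The recording tableau Q records, in position (i, j), the step at which that cell was added to P.
  Insert 6 (step 1): P = [6];  Q = [1]
  Insert 8 (step 2): P = [6, 8];  Q = [1, 2]
  Insert 9 (step 3): P = [6, 8, 9];  Q = [1, 2, 3]
  Insert 1 (step 4): P = [1, 8, 9] / [6];  Q = [1, 2, 3] / [4]
  Insert 5 (step 5): P = [1, 5, 9] / [6, 8];  Q = [1, 2, 3] / [4, 5]
  Insert 2 (step 6): P = [1, 2, 9] / [5, 8] / [6];  Q = [1, 2, 3] / [4, 5] / [6]
  Insert 3 (step 7): P = [1, 2, 3] / [5, 8, 9] / [6];  Q = [1, 2, 3] / [4, 5, 7] / [6]
  Insert 4 (step 8): P = [1, 2, 3, 4] / [5, 8, 9] / [6];  Q = [1, 2, 3, 8] / [4, 5, 7] / [6]
  Insert 7 (step 9): P = [1, 2, 3, 4, 7] / [5, 8, 9] / [6];  Q = [1, 2, 3, 8, 9] / [4, 5, 7] / [6]
Final shape: (5, 3, 1).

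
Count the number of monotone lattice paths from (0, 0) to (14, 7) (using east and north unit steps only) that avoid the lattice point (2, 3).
Number of paths = 98080

Total paths from (0, 0) to (14, 7): C(21, 14) = 116280. Paths through (2, 3): (paths (0, 0) → (2, 3)) × (paths (2, 3) → (14, 7)) = C(5, 2) · C(16, 12) = 10 · 1820 = 18200. Avoidance count = 116280 − 18200 = 98080.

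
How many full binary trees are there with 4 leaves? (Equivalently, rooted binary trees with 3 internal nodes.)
C_3 = 5

These full binary trees are counted by the Catalan number C_n = (1/(n + 1)) · C(2n, n). For n = 3: C_3 = (1/4) · C(6, 3) = 20/4 = 5.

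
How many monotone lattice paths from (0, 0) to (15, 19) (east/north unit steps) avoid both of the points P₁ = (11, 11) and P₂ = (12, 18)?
Number of paths = 1183379604

Inclusion–exclusion. Total paths: C(34, 15) = 1855967520. Through P₁: C(22, 11)·C(12, 4) = 349188840. Through P₂: C(30, 12)·C(4, 3) = 345972900. Since P₁ is strictly southwest of P₂, a monotone path through both must visit P₁ then P₂; paths through both = C(22, 11)·C(8, 1)·C(4, 3) = 22573824. Avoid both = 1855967520 − 349188840 − 345972900 + 22573824 = 1183379604.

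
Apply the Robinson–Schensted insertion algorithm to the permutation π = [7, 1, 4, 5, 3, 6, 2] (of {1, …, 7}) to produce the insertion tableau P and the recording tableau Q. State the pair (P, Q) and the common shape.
P = [1, 2, 5, 6] / [3] / [4] / [7];  Q = [1, 3, 4, 6] / [2] / [5] / [7];  common shape = (4, 1, 1, 1)

Row-insert the values π_1, π_2, … into P one at a time, bumping the leftmost entry strictly greater than the inserted value down to the next row. The recording tableau Q records, in position (i, j), the step at which that cell was added to P.
  Insert 7 (step 1): P = [7];  Q = [1]
  Insert 1 (step 2): P = [1] / [7];  Q = [1] / [2]
  Insert 4 (step 3): P = [1, 4] / [7];  Q = [1, 3] / [2]
  Insert 5 (step 4): P = [1, 4, 5] / [7];  Q = [1, 3, 4] / [2]
  Insert 3 (step 5): P = [1, 3, 5] / [4] / [7];  Q = [1, 3, 4] / [2] / [5]
  Insert 6 (step 6): P = [1, 3, 5, 6] / [4] / [7];  Q = [1, 3, 4, 6] / [2] / [5]
  Insert 2 (step 7): P = [1, 2, 5, 6] / [3] / [4] / [7];  Q = [1, 3, 4, 6] / [2] / [5] / [7]
Final shape: (4, 1, 1, 1).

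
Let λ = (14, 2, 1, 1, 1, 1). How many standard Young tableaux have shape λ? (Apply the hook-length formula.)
# SYT of shape (14, 2, 1, 1, 1, 1) = 132600

Hook-length formula: f^λ = n! / Π hook(c), product over all cells c of the Young diagram. For λ = (14, 2, 1, 1, 1, 1), n = 20 boxes. Hook lengths by row (left-to-right, top-to-bottom): [19, 14, 12, 11, 10, 9, 8, 7, 6, 5, 4, 3, 2, 1]; [6, 1]; [4]; [3]; [2]; [1]. Product of hooks = 18347677286400. So f^λ = 20! / 18347677286400 = 2432902008176640000 / 18347677286400 = 132600.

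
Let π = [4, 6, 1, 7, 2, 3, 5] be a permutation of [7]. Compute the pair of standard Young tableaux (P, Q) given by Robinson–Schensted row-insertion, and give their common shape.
P = [1, 2, 3, 5] / [4, 6, 7];  Q = [1, 2, 4, 7] / [3, 5, 6];  common shape = (4, 3)

Row-insert the values π_1, π_2, … into P one at a time, bumping the leftmost entry strictly greater than the inserted value down to the next row. The recording tableau Q records, in position (i, j), the step at which that cell was added to P.
  Insert 4 (step 1): P = [4];  Q = [1]
  Insert 6 (step 2): P = [4, 6];  Q = [1, 2]
  Insert 1 (step 3): P = [1, 6] / [4];  Q = [1, 2] / [3]
  Insert 7 (step 4): P = [1, 6, 7] / [4];  Q = [1, 2, 4] / [3]
  Insert 2 (step 5): P = [1, 2, 7] / [4, 6];  Q = [1, 2, 4] / [3, 5]
  Insert 3 (step 6): P = [1, 2, 3] / [4, 6, 7];  Q = [1, 2, 4] / [3, 5, 6]
  Insert 5 (step 7): P = [1, 2, 3, 5] / [4, 6, 7];  Q = [1, 2, 4, 7] / [3, 5, 6]
Final shape: (4, 3).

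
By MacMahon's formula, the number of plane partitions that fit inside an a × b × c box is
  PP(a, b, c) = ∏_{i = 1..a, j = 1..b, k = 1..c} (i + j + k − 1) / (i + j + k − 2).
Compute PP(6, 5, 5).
PP(6, 5, 5) = 3184461423

Evaluate the triple product over i = 1..6, j = 1..5, k = 1..5. The factors are (2/1) · (3/2) · (4/3) · (5/4) · (6/5) · (3/2) · (4/3) · (5/4) · … (150 factors total). The numerators and denominators telescope so the product is an integer; carrying out the multiplication exactly gives PP(6, 5, 5) = 3184461423.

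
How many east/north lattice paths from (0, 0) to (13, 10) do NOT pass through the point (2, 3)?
Number of paths = 825826

Total paths from (0, 0) to (13, 10): C(23, 13) = 1144066. Paths through (2, 3): (paths (0, 0) → (2, 3)) × (paths (2, 3) → (13, 10)) = C(5, 2) · C(18, 11) = 10 · 31824 = 318240. Avoidance count = 1144066 − 318240 = 825826.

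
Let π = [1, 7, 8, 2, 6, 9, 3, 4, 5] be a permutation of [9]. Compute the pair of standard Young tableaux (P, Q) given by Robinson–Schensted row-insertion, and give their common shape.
P = [1, 2, 3, 4, 5] / [6, 8, 9] / [7];  Q = [1, 2, 3, 6, 9] / [4, 5, 8] / [7];  common shape = (5, 3, 1)

Row-insert the values π_1, π_2, … into P one at a time, bumping the leftmost entry strictly greater than the inserted value down to the next row. The recording tableau Q records, in position (i, j), the step at which that cell was added to P.
  Insert 1 (step 1): P = [1];  Q = [1]
  Insert 7 (step 2): P = [1, 7];  Q = [1, 2]
  Insert 8 (step 3): P = [1, 7, 8];  Q = [1, 2, 3]
  Insert 2 (step 4): P = [1, 2, 8] / [7];  Q = [1, 2, 3] / [4]
  Insert 6 (step 5): P = [1, 2, 6] / [7, 8];  Q = [1, 2, 3] / [4, 5]
  Insert 9 (step 6): P = [1, 2, 6, 9] / [7, 8];  Q = [1, 2, 3, 6] / [4, 5]
  Insert 3 (step 7): P = [1, 2, 3, 9] / [6, 8] / [7];  Q = [1, 2, 3, 6] / [4, 5] / [7]
  Insert 4 (step 8): P = [1, 2, 3, 4] / [6, 8, 9] / [7];  Q = [1, 2, 3, 6] / [4, 5, 8] / [7]
  Insert 5 (step 9): P = [1, 2, 3, 4, 5] / [6, 8, 9] / [7];  Q = [1, 2, 3, 6, 9] / [4, 5, 8] / [7]
Final shape: (5, 3, 1).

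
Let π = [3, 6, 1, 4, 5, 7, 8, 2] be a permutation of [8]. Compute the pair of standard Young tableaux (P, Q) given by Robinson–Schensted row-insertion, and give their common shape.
P = [1, 2, 5, 7, 8] / [3, 4] / [6];  Q = [1, 2, 5, 6, 7] / [3, 4] / [8];  common shape = (5, 2, 1)

Row-insert the values π_1, π_2, … into P one at a time, bumping the leftmost entry strictly greater than the inserted value down to the next row. The recording tableau Q records, in position (i, j), the step at which that cell was added to P.
  Insert 3 (step 1): P = [3];  Q = [1]
  Insert 6 (step 2): P = [3, 6];  Q = [1, 2]
  Insert 1 (step 3): P = [1, 6] / [3];  Q = [1, 2] / [3]
  Insert 4 (step 4): P = [1, 4] / [3, 6];  Q = [1, 2] / [3, 4]
  Insert 5 (step 5): P = [1, 4, 5] / [3, 6];  Q = [1, 2, 5] / [3, 4]
  Insert 7 (step 6): P = [1, 4, 5, 7] / [3, 6];  Q = [1, 2, 5, 6] / [3, 4]
  Insert 8 (step 7): P = [1, 4, 5, 7, 8] / [3, 6];  Q = [1, 2, 5, 6, 7] / [3, 4]
  Insert 2 (step 8): P = [1, 2, 5, 7, 8] / [3, 4] / [6];  Q = [1, 2, 5, 6, 7] / [3, 4] / [8]
Final shape: (5, 2, 1).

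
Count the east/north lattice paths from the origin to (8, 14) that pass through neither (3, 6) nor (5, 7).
Number of paths = 146862

Inclusion–exclusion. Total paths: C(22, 8) = 319770. Through P₁: C(9, 3)·C(13, 5) = 108108. Through P₂: C(12, 5)·C(10, 3) = 95040. Since P₁ is strictly southwest of P₂, a monotone path through both must visit P₁ then P₂; paths through both = C(9, 3)·C(3, 2)·C(10, 3) = 30240. Avoid both = 319770 − 108108 − 95040 + 30240 = 146862.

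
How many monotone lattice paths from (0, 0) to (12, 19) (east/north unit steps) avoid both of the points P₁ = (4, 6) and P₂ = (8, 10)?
Number of paths = 77611155

Inclusion–exclusion. Total paths: C(31, 12) = 141120525. Through P₁: C(10, 4)·C(21, 8) = 42732900. Through P₂: C(18, 8)·C(13, 4) = 31286970. Since P₁ is strictly southwest of P₂, a monotone path through both must visit P₁ then P₂; paths through both = C(10, 4)·C(8, 4)·C(13, 4) = 10510500. Avoid both = 141120525 − 42732900 − 31286970 + 10510500 = 77611155.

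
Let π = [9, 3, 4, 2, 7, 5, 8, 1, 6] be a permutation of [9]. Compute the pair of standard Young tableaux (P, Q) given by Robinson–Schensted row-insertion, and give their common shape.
P = [1, 4, 5, 6] / [2, 7, 8] / [3] / [9];  Q = [1, 3, 5, 7] / [2, 6, 9] / [4] / [8];  common shape = (4, 3, 1, 1)

Row-insert the values π_1, π_2, … into P one at a time, bumping the leftmost entry strictly greater than the inserted value down to the next row. The recording tableau Q records, in position (i, j), the step at which that cell was added to P.
  Insert 9 (step 1): P = [9];  Q = [1]
  Insert 3 (step 2): P = [3] / [9];  Q = [1] / [2]
  Insert 4 (step 3): P = [3, 4] / [9];  Q = [1, 3] / [2]
  Insert 2 (step 4): P = [2, 4] / [3] / [9];  Q = [1, 3] / [2] / [4]
  Insert 7 (step 5): P = [2, 4, 7] / [3] / [9];  Q = [1, 3, 5] / [2] / [4]
  Insert 5 (step 6): P = [2, 4, 5] / [3, 7] / [9];  Q = [1, 3, 5] / [2, 6] / [4]
  Insert 8 (step 7): P = [2, 4, 5, 8] / [3, 7] / [9];  Q = [1, 3, 5, 7] / [2, 6] / [4]
  Insert 1 (step 8): P = [1, 4, 5, 8] / [2, 7] / [3] / [9];  Q = [1, 3, 5, 7] / [2, 6] / [4] / [8]
  Insert 6 (step 9): P = [1, 4, 5, 6] / [2, 7, 8] / [3] / [9];  Q = [1, 3, 5, 7] / [2, 6, 9] / [4] / [8]
Final shape: (4, 3, 1, 1).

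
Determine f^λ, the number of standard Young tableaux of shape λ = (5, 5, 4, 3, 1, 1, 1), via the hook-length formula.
# SYT of shape (5, 5, 4, 3, 1, 1, 1) = 105814800

Hook-length formula: f^λ = n! / Π hook(c), product over all cells c of the Young diagram. For λ = (5, 5, 4, 3, 1, 1, 1), n = 20 boxes. Hook lengths by row (left-to-right, top-to-bottom): [11, 7, 6, 4, 2]; [10, 6, 5, 3, 1]; [8, 4, 3, 1]; [6, 2, 1]; [3]; [2]; [1]. Product of hooks = 22992076800. So f^λ = 20! / 22992076800 = 2432902008176640000 / 22992076800 = 105814800.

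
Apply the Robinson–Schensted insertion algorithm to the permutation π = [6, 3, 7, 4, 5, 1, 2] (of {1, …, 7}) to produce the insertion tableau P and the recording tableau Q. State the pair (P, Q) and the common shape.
P = [1, 2, 5] / [3, 4] / [6, 7];  Q = [1, 3, 5] / [2, 4] / [6, 7];  common shape = (3, 2, 2)

Row-insert the values π_1, π_2, … into P one at a time, bumping the leftmost entry strictly greater than the inserted value down to the next row. The recording tableau Q records, in position (i, j), the step at which that cell was added to P.
  Insert 6 (step 1): P = [6];  Q = [1]
  Insert 3 (step 2): P = [3] / [6];  Q = [1] / [2]
  Insert 7 (step 3): P = [3, 7] / [6];  Q = [1, 3] / [2]
  Insert 4 (step 4): P = [3, 4] / [6, 7];  Q = [1, 3] / [2, 4]
  Insert 5 (step 5): P = [3, 4, 5] / [6, 7];  Q = [1, 3, 5] / [2, 4]
  Insert 1 (step 6): P = [1, 4, 5] / [3, 7] / [6];  Q = [1, 3, 5] / [2, 4] / [6]
  Insert 2 (step 7): P = [1, 2, 5] / [3, 4] / [6, 7];  Q = [1, 3, 5] / [2, 4] / [6, 7]
Final shape: (3, 2, 2).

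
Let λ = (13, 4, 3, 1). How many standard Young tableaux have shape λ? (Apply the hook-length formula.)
# SYT of shape (13, 4, 3, 1) = 7630875

Hook-length formula: f^λ = n! / Π hook(c), product over all cells c of the Young diagram. For λ = (13, 4, 3, 1), n = 21 boxes. Hook lengths by row (left-to-right, top-to-bottom): [16, 14, 13, 11, 9, 8, 7, 6, 5, 4, 3, 2, 1]; [6, 4, 3, 1]; [4, 2, 1]; [1]. Product of hooks = 6695292764160. So f^λ = 21! / 6695292764160 = 51090942171709440000 / 6695292764160 = 7630875.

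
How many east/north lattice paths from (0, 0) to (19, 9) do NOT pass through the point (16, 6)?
Number of paths = 5414640

Total paths from (0, 0) to (19, 9): C(28, 19) = 6906900. Paths through (16, 6): (paths (0, 0) → (16, 6)) × (paths (16, 6) → (19, 9)) = C(22, 16) · C(6, 3) = 74613 · 20 = 1492260. Avoidance count = 6906900 − 1492260 = 5414640.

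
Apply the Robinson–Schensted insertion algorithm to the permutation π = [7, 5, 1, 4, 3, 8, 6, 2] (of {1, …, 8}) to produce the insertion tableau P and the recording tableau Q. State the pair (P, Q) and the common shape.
P = [1, 2, 6] / [3, 8] / [4] / [5] / [7];  Q = [1, 4, 6] / [2, 7] / [3] / [5] / [8];  common shape = (3, 2, 1, 1, 1)

Row-insert the values π_1, π_2, … into P one at a time, bumping the leftmost entry strictly greater than the inserted value down to the next row. The recording tableau Q records, in position (i, j), the step at which that cell was added to P.
  Insert 7 (step 1): P = [7];  Q = [1]
  Insert 5 (step 2): P = [5] / [7];  Q = [1] / [2]
  Insert 1 (step 3): P = [1] / [5] / [7];  Q = [1] / [2] / [3]
  Insert 4 (step 4): P = [1, 4] / [5] / [7];  Q = [1, 4] / [2] / [3]
  Insert 3 (step 5): P = [1, 3] / [4] / [5] / [7];  Q = [1, 4] / [2] / [3] / [5]
  Insert 8 (step 6): P = [1, 3, 8] / [4] / [5] / [7];  Q = [1, 4, 6] / [2] / [3] / [5]
  Insert 6 (step 7): P = [1, 3, 6] / [4, 8] / [5] / [7];  Q = [1, 4, 6] / [2, 7] / [3] / [5]
  Insert 2 (step 8): P = [1, 2, 6] / [3, 8] / [4] / [5] / [7];  Q = [1, 4, 6] / [2, 7] / [3] / [5] / [8]
Final shape: (3, 2, 1, 1, 1).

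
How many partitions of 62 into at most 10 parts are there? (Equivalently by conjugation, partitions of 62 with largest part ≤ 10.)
p(62, parts ≤ 10) = 241279

Use the recurrence p(n, m) = p(n, m−1) + p(n−m, m): either the largest part is < m (count p(n, m−1)) or the largest part is exactly m (remove one copy of m, count p(n−m, m)). With p(0, ·) = 1 this gives p(62, parts ≤ 10) = 241279. (By conjugating Young diagrams, this also counts partitions of 62 into at most 10 parts.)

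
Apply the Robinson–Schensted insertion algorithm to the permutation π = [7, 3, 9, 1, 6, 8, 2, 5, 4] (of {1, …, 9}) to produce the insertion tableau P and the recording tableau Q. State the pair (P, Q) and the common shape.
P = [1, 2, 4] / [3, 5, 8] / [6, 9] / [7];  Q = [1, 3, 6] / [2, 5, 8] / [4, 7] / [9];  common shape = (3, 3, 2, 1)

Row-insert the values π_1, π_2, … into P one at a time, bumping the leftmost entry strictly greater than the inserted value down to the next row. The recording tableau Q records, in position (i, j), the step at which that cell was added to P.
  Insert 7 (step 1): P = [7];  Q = [1]
  Insert 3 (step 2): P = [3] / [7];  Q = [1] / [2]
  Insert 9 (step 3): P = [3, 9] / [7];  Q = [1, 3] / [2]
  Insert 1 (step 4): P = [1, 9] / [3] / [7];  Q = [1, 3] / [2] / [4]
  Insert 6 (step 5): P = [1, 6] / [3, 9] / [7];  Q = [1, 3] / [2, 5] / [4]
  Insert 8 (step 6): P = [1, 6, 8] / [3, 9] / [7];  Q = [1, 3, 6] / [2, 5] / [4]
  Insert 2 (step 7): P = [1, 2, 8] / [3, 6] / [7, 9];  Q = [1, 3, 6] / [2, 5] / [4, 7]
  Insert 5 (step 8): P = [1, 2, 5] / [3, 6, 8] / [7, 9];  Q = [1, 3, 6] / [2, 5, 8] / [4, 7]
  Insert 4 (step 9): P = [1, 2, 4] / [3, 5, 8] / [6, 9] / [7];  Q = [1, 3, 6] / [2, 5, 8] / [4, 7] / [9]
Final shape: (3, 3, 2, 1).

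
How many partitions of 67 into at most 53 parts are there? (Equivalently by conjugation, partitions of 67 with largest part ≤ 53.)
p(67, parts ≤ 53) = 2679316

Use the recurrence p(n, m) = p(n, m−1) + p(n−m, m): either the largest part is < m (count p(n, m−1)) or the largest part is exactly m (remove one copy of m, count p(n−m, m)). With p(0, ·) = 1 this gives p(67, parts ≤ 53) = 2679316. (By conjugating Young diagrams, this also counts partitions of 67 into at most 53 parts.)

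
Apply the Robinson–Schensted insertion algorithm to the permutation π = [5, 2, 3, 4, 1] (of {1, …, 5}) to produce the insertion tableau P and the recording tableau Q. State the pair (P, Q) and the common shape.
P = [1, 3, 4] / [2] / [5];  Q = [1, 3, 4] / [2] / [5];  common shape = (3, 1, 1)

Row-insert the values π_1, π_2, … into P one at a time, bumping the leftmost entry strictly greater than the inserted value down to the next row. The recording tableau Q records, in position (i, j), the step at which that cell was added to P.
  Insert 5 (step 1): P = [5];  Q = [1]
  Insert 2 (step 2): P = [2] / [5];  Q = [1] / [2]
  Insert 3 (step 3): P = [2, 3] / [5];  Q = [1, 3] / [2]
  Insert 4 (step 4): P = [2, 3, 4] / [5];  Q = [1, 3, 4] / [2]
  Insert 1 (step 5): P = [1, 3, 4] / [2] / [5];  Q = [1, 3, 4] / [2] / [5]
Final shape: (3, 1, 1).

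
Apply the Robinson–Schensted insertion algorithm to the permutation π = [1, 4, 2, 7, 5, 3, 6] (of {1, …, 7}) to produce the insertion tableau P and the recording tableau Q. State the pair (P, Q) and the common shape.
P = [1, 2, 3, 6] / [4, 5] / [7];  Q = [1, 2, 4, 7] / [3, 5] / [6];  common shape = (4, 2, 1)

Row-insert the values π_1, π_2, … into P one at a time, bumping the leftmost entry strictly greater than the inserted value down to the next row. The recording tableau Q records, in position (i, j), the step at which that cell was added to P.
  Insert 1 (step 1): P = [1];  Q = [1]
  Insert 4 (step 2): P = [1, 4];  Q = [1, 2]
  Insert 2 (step 3): P = [1, 2] / [4];  Q = [1, 2] / [3]
  Insert 7 (step 4): P = [1, 2, 7] / [4];  Q = [1, 2, 4] / [3]
  Insert 5 (step 5): P = [1, 2, 5] / [4, 7];  Q = [1, 2, 4] / [3, 5]
  Insert 3 (step 6): P = [1, 2, 3] / [4, 5] / [7];  Q = [1, 2, 4] / [3, 5] / [6]
  Insert 6 (step 7): P = [1, 2, 3, 6] / [4, 5] / [7];  Q = [1, 2, 4, 7] / [3, 5] / [6]
Final shape: (4, 2, 1).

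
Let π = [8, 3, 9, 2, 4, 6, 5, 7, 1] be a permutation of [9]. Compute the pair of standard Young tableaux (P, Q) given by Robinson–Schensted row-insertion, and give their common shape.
P = [1, 4, 5, 7] / [2, 6] / [3, 9] / [8];  Q = [1, 3, 6, 8] / [2, 5] / [4, 7] / [9];  common shape = (4, 2, 2, 1)

Row-insert the values π_1, π_2, … into P one at a time, bumping the leftmost entry strictly greater than the inserted value down to the next row. The recording tableau Q records, in position (i, j), the step at which that cell was added to P.
  Insert 8 (step 1): P = [8];  Q = [1]
  Insert 3 (step 2): P = [3] / [8];  Q = [1] / [2]
  Insert 9 (step 3): P = [3, 9] / [8];  Q = [1, 3] / [2]
  Insert 2 (step 4): P = [2, 9] / [3] / [8];  Q = [1, 3] / [2] / [4]
  Insert 4 (step 5): P = [2, 4] / [3, 9] / [8];  Q = [1, 3] / [2, 5] / [4]
  Insert 6 (step 6): P = [2, 4, 6] / [3, 9] / [8];  Q = [1, 3, 6] / [2, 5] / [4]
  Insert 5 (step 7): P = [2, 4, 5] / [3, 6] / [8, 9];  Q = [1, 3, 6] / [2, 5] / [4, 7]
  Insert 7 (step 8): P = [2, 4, 5, 7] / [3, 6] / [8, 9];  Q = [1, 3, 6, 8] / [2, 5] / [4, 7]
  Insert 1 (step 9): P = [1, 4, 5, 7] / [2, 6] / [3, 9] / [8];  Q = [1, 3, 6, 8] / [2, 5] / [4, 7] / [9]
Final shape: (4, 2, 2, 1).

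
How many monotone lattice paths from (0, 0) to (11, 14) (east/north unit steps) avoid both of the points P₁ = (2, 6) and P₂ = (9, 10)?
Number of paths = 2529650

Inclusion–exclusion. Total paths: C(25, 11) = 4457400. Through P₁: C(8, 2)·C(17, 9) = 680680. Through P₂: C(19, 9)·C(6, 2) = 1385670. Since P₁ is strictly southwest of P₂, a monotone path through both must visit P₁ then P₂; paths through both = C(8, 2)·C(11, 7)·C(6, 2) = 138600. Avoid both = 4457400 − 680680 − 1385670 + 138600 = 2529650.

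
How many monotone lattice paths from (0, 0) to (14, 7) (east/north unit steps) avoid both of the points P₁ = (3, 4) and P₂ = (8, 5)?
Number of paths = 73384

Inclusion–exclusion. Total paths: C(21, 14) = 116280. Through P₁: C(7, 3)·C(14, 11) = 12740. Through P₂: C(13, 8)·C(8, 6) = 36036. Since P₁ is strictly southwest of P₂, a monotone path through both must visit P₁ then P₂; paths through both = C(7, 3)·C(6, 5)·C(8, 6) = 5880. Avoid both = 116280 − 12740 − 36036 + 5880 = 73384.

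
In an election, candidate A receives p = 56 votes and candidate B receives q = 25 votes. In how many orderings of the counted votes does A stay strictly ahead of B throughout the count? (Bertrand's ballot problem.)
Strict-lead orderings = 201175458299403886168

Total orderings of the 81 votes with 56 for A: C(81, 56) = 525652003943603702568. By the Bertrand ballot formula (Cycle Lemma / reflection principle), the number of orderings in which A is strictly ahead of B throughout is (p − q)/(p + q) · C(p + q, p) = (56 − 25)/(56 + 25) · 525652003943603702568 = 201175458299403886168.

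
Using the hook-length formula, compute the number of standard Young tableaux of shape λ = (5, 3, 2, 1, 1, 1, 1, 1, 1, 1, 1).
# SYT of shape (5, 3, 2, 1, 1, 1, 1, 1, 1, 1, 1) = 612612

Hook-length formula: f^λ = n! / Π hook(c), product over all cells c of the Young diagram. For λ = (5, 3, 2, 1, 1, 1, 1, 1, 1, 1, 1), n = 18 boxes. Hook lengths by row (left-to-right, top-to-bottom): [15, 6, 4, 2, 1]; [12, 3, 1]; [10, 1]; [8]; [7]; [6]; [5]; [4]; [3]; [2]; [1]. Product of hooks = 10450944000. So f^λ = 18! / 10450944000 = 6402373705728000 / 10450944000 = 612612.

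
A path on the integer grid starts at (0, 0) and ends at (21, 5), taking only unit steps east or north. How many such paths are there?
Number of paths = 65780

A monotone lattice path from (0, 0) to (21, 5) consists of 21 east steps and 5 north steps in some order, so it is determined by which 21 of the 26 steps are east. The count is C(26, 21) = 65780.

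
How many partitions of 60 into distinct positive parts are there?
q(60) = 10880

A partition into distinct parts is a strictly decreasing sequence summing to n. The recurrence d(n, m) = d(n, m−1) + d(n−m, m−1) (use part m at most once) with q(n) = d(n, n) gives q(60) = 10880. (Euler's theorem: # distinct-part partitions = # odd-part partitions.)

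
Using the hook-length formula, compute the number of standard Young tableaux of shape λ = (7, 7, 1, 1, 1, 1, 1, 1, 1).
# SYT of shape (7, 7, 1, 1, 1, 1, 1, 1, 1) = 13302432

Hook-length formula: f^λ = n! / Π hook(c), product over all cells c of the Young diagram. For λ = (7, 7, 1, 1, 1, 1, 1, 1, 1), n = 21 boxes. Hook lengths by row (left-to-right, top-to-bottom): [15, 7, 6, 5, 4, 3, 2]; [14, 6, 5, 4, 3, 2, 1]; [7]; [6]; [5]; [4]; [3]; [2]; [1]. Product of hooks = 3840721920000. So f^λ = 21! / 3840721920000 = 51090942171709440000 / 3840721920000 = 13302432.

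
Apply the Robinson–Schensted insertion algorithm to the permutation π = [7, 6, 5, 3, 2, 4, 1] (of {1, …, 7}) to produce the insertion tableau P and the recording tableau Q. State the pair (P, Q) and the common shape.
P = [1, 4] / [2] / [3] / [5] / [6] / [7];  Q = [1, 6] / [2] / [3] / [4] / [5] / [7];  common shape = (2, 1, 1, 1, 1, 1)

Row-insert the values π_1, π_2, … into P one at a time, bumping the leftmost entry strictly greater than the inserted value down to the next row. The recording tableau Q records, in position (i, j), the step at which that cell was added to P.
  Insert 7 (step 1): P = [7];  Q = [1]
  Insert 6 (step 2): P = [6] / [7];  Q = [1] / [2]
  Insert 5 (step 3): P = [5] / [6] / [7];  Q = [1] / [2] / [3]
  Insert 3 (step 4): P = [3] / [5] / [6] / [7];  Q = [1] / [2] / [3] / [4]
  Insert 2 (step 5): P = [2] / [3] / [5] / [6] / [7];  Q = [1] / [2] / [3] / [4] / [5]
  Insert 4 (step 6): P = [2, 4] / [3] / [5] / [6] / [7];  Q = [1, 6] / [2] / [3] / [4] / [5]
  Insert 1 (step 7): P = [1, 4] / [2] / [3] / [5] / [6] / [7];  Q = [1, 6] / [2] / [3] / [4] / [5] / [7]
Final shape: (2, 1, 1, 1, 1, 1).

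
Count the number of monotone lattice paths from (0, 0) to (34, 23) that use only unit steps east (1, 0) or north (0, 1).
Number of paths = 5309878226480100

A monotone lattice path from (0, 0) to (34, 23) consists of 34 east steps and 23 north steps in some order, so it is determined by which 34 of the 57 steps are east. The count is C(57, 34) = 5309878226480100.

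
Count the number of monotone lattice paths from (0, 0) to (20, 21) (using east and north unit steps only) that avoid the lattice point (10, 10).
Number of paths = 203962539924

Total paths from (0, 0) to (20, 21): C(41, 20) = 269128937220. Paths through (10, 10): (paths (0, 0) → (10, 10)) × (paths (10, 10) → (20, 21)) = C(20, 10) · C(21, 10) = 184756 · 352716 = 65166397296. Avoidance count = 269128937220 − 65166397296 = 203962539924.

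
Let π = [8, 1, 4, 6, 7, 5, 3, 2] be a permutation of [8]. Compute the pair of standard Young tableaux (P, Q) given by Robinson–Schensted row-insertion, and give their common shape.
P = [1, 2, 5, 7] / [3] / [4] / [6] / [8];  Q = [1, 3, 4, 5] / [2] / [6] / [7] / [8];  common shape = (4, 1, 1, 1, 1)

Row-insert the values π_1, π_2, … into P one at a time, bumping the leftmost entry strictly greater than the inserted value down to the next row. The recording tableau Q records, in position (i, j), the step at which that cell was added to P.
  Insert 8 (step 1): P = [8];  Q = [1]
  Insert 1 (step 2): P = [1] / [8];  Q = [1] / [2]
  Insert 4 (step 3): P = [1, 4] / [8];  Q = [1, 3] / [2]
  Insert 6 (step 4): P = [1, 4, 6] / [8];  Q = [1, 3, 4] / [2]
  Insert 7 (step 5): P = [1, 4, 6, 7] / [8];  Q = [1, 3, 4, 5] / [2]
  Insert 5 (step 6): P = [1, 4, 5, 7] / [6] / [8];  Q = [1, 3, 4, 5] / [2] / [6]
  Insert 3 (step 7): P = [1, 3, 5, 7] / [4] / [6] / [8];  Q = [1, 3, 4, 5] / [2] / [6] / [7]
  Insert 2 (step 8): P = [1, 2, 5, 7] / [3] / [4] / [6] / [8];  Q = [1, 3, 4, 5] / [2] / [6] / [7] / [8]
Final shape: (4, 1, 1, 1, 1).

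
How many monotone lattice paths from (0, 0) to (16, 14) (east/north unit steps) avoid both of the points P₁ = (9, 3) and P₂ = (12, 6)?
Number of paths = 131410215

Inclusion–exclusion. Total paths: C(30, 16) = 145422675. Through P₁: C(12, 9)·C(18, 7) = 7001280. Through P₂: C(18, 12)·C(12, 4) = 9189180. Since P₁ is strictly southwest of P₂, a monotone path through both must visit P₁ then P₂; paths through both = C(12, 9)·C(6, 3)·C(12, 4) = 2178000. Avoid both = 145422675 − 7001280 − 9189180 + 2178000 = 131410215.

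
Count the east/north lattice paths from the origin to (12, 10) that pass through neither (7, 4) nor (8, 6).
Number of paths = 353276

Inclusion–exclusion. Total paths: C(22, 12) = 646646. Through P₁: C(11, 7)·C(11, 5) = 152460. Through P₂: C(14, 8)·C(8, 4) = 210210. Since P₁ is strictly southwest of P₂, a monotone path through both must visit P₁ then P₂; paths through both = C(11, 7)·C(3, 1)·C(8, 4) = 69300. Avoid both = 646646 − 152460 − 210210 + 69300 = 353276.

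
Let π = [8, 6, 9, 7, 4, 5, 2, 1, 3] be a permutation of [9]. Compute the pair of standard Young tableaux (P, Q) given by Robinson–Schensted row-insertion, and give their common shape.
P = [1, 3] / [2, 5] / [4, 7] / [6, 9] / [8];  Q = [1, 3] / [2, 4] / [5, 6] / [7, 9] / [8];  common shape = (2, 2, 2, 2, 1)

Row-insert the values π_1, π_2, … into P one at a time, bumping the leftmost entry strictly greater than the inserted value down to the next row. The recording tableau Q records, in position (i, j), the step at which that cell was added to P.
  Insert 8 (step 1): P = [8];  Q = [1]
  Insert 6 (step 2): P = [6] / [8];  Q = [1] / [2]
  Insert 9 (step 3): P = [6, 9] / [8];  Q = [1, 3] / [2]
  Insert 7 (step 4): P = [6, 7] / [8, 9];  Q = [1, 3] / [2, 4]
  Insert 4 (step 5): P = [4, 7] / [6, 9] / [8];  Q = [1, 3] / [2, 4] / [5]
  Insert 5 (step 6): P = [4, 5] / [6, 7] / [8, 9];  Q = [1, 3] / [2, 4] / [5, 6]
  Insert 2 (step 7): P = [2, 5] / [4, 7] / [6, 9] / [8];  Q = [1, 3] / [2, 4] / [5, 6] / [7]
  Insert 1 (step 8): P = [1, 5] / [2, 7] / [4, 9] / [6] / [8];  Q = [1, 3] / [2, 4] / [5, 6] / [7] / [8]
  Insert 3 (step 9): P = [1, 3] / [2, 5] / [4, 7] / [6, 9] / [8];  Q = [1, 3] / [2, 4] / [5, 6] / [7, 9] / [8]
Final shape: (2, 2, 2, 2, 1).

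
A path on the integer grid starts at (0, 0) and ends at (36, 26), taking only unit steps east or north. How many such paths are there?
Number of paths = 209769429934732479

A monotone lattice path from (0, 0) to (36, 26) consists of 36 east steps and 26 north steps in some order, so it is determined by which 36 of the 62 steps are east. The count is C(62, 36) = 209769429934732479.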